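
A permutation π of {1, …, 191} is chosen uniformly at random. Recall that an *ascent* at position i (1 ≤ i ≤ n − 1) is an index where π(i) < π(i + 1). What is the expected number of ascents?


Write X = Σ X_I over i = 1, …, 190, with X_I the indicator of one ascent.
There are 190 indicators.
For each fixed i, the pair (π(i), π(i+1)) is a uniformly random ordered pair of distinct values from {1, …, 191}; by symmetry P[π(i) < π(i+1)] = 1/2.
By linearity: E[X] = 190 · (1/2) = (191 − 1) · (1/2) = 95 ≈ 95.0000.

E[X] = 95 = 95.0000.


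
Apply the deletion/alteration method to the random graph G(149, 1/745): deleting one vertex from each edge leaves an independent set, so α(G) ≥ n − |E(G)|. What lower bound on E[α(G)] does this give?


E[|E(G)|] = C(149, 2)·p = 11026 · (1/745) = 74/5.
E[α(G)] ≥ n − E[|E(G)|] = 149 − 74/5 = 671/5.
Numerically: ≈ 134.2000.
(This is only a lower bound; the true E[α(G)] may be larger.)

E[α(G)] ≥ 671/5 ≈ 134.2000.


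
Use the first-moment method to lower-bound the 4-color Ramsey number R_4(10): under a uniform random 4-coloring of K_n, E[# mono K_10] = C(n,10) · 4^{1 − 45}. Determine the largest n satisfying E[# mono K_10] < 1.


We need C(n, 10) · 4^{1 − 45} < 1, i.e. C(n, 10) < 4^{45 − 1} = 309485009821345068724781056.
Check values of n near the boundary:
  n = 2022: C(2022, 10) = 307870445231474093395937796; 307870445231474093395937796 < 309485009821345068724781056? YES
  n = 2023: C(2023, 10) = 309399856285778485315440716; 309399856285778485315440716 < 309485009821345068724781056? YES
  n = 2024: C(2024, 10) = 310936101848269937576192656; 310936101848269937576192656 < 309485009821345068724781056? NO
  n = 2025: C(2025, 10) = 312479209053472269772600560; 312479209053472269772600560 < 309485009821345068724781056? NO
The largest n with C(n, 10) < 309485009821345068724781056 is n = 2023 (where E[X] = 77349964071444621328860179/77371252455336267181195264 ≈ 0.999725). Hence R_4(10) > 2023, i.e. R_4(10) ≥ 2024.

Largest n = 2023; hence R_4(10) > 2023.


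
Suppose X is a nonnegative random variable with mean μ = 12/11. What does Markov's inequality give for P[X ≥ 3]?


μ = E[X] = 12/11, a = 3.
Markov: P[X ≥ 3] ≤ μ/a = (12/11)/3 = 4/11.
Numerically: ≈ 0.36364.
(Since a = 3 > μ = 1.09091, the bound 4/11 is < 1 and informative.)

P[X ≥ 3] ≤ 4/11 ≈ 0.36364.


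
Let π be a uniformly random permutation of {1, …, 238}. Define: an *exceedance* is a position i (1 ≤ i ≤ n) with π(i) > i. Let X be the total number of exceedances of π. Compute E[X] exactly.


Write X = Σ_{i=1}^{238} X_i, where X_i = 1_{π(i) > i}.
For each fixed i, π(i) is uniform over {1, …, 238} (marginal of a uniform permutation), so P[π(i) > i] = (n − i)/n. Summing: Σ_{i=1}^{238} (n − i)/n = (0 + 1 + … + 237)/238 = 238(238 − 1)/(2·238) = (238 − 1)/2.
Hence E[X] = Σ_{i=1}^{238} (238 − i)/238 = 237/2 ≈ 118.500.

E[X] = 237/2 = 118.500.


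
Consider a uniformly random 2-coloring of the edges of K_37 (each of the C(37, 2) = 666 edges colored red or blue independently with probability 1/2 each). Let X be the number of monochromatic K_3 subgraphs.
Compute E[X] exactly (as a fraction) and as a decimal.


Let X = Σ_S X_S over the C(37, 3) = 7770 subsets S of size 3, where X_S = 1 if the K_3 on S is monochromatic.
For a fixed S, the K_3 on S has C(3, 2) = 3 edges. P[all 3 edges red] = (1/2)^3, and likewise for blue, so P[monochromatic] = 2·(1/2)^3 = 2^{1 − 3} = 1/4.
Summing: E[X] = C(37, 3) · 2^{1 − 3} = 7770 · 1/4 = 3885/2.
Numerically: E[X] ≈ 1942.500000.

E[X] = C(37,3)·2^(1−C(3,2)) = 3885/2 ≈ 1942.500000.


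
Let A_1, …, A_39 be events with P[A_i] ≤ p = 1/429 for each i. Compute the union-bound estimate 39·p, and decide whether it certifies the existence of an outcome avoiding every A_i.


Union bound: P[∪_{i=1}^{39} A_i] ≤ Σ_i P[A_i] ≤ 39·p = 39·(1/429) = 1/11.
Numerically: 1/11 ≈ 0.090909.
Is 1/11 < 1? YES.
Since P[∪ A_i] ≤ 1/11 < 1, the complement has P[∩ A_i^c] ≥ 1 − 1/11 = 10/11 > 0, so some outcome avoids every A_i.

39·p = 1/11 ≈ 0.090909; existence CERTIFIED by the union bound.


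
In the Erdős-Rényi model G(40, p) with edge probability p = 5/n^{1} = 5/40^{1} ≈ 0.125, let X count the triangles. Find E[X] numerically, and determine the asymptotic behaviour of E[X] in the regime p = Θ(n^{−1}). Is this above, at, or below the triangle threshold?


Number of potential triangles: C(40, 3) = 9880.
Each occurs with probability p³ ≈ (0.125)³ ≈ 1.95312500e-03.
By linearity: E[X] = C(40, 3)·p³ ≈ 9880 · 1.95312500e-03 ≈ 19.296875.
Here α = 1, so p = 5/n is exactly at the triangle threshold p ~ 1/n. Asymptotically E[X] → c³/6 = 5³/6 = 125/6 ≈ 20.833333, a bounded constant. In this regime the triangle count is asymptotically Poisson(c³/6).

E[X] ≈ 19.296875; in regime p = Θ(1/n^{1}) E[X] stays bounded (at the triangle threshold p ~ 1/n).


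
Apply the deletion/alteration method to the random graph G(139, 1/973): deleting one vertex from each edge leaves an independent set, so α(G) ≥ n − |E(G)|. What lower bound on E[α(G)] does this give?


E[|E(G)|] = C(139, 2)·p = 9591 · (1/973) = 69/7.
E[α(G)] ≥ n − E[|E(G)|] = 139 − 69/7 = 904/7.
Numerically: ≈ 129.143.
(This is only a lower bound; the true E[α(G)] may be larger.)

E[α(G)] ≥ 904/7 ≈ 129.143.


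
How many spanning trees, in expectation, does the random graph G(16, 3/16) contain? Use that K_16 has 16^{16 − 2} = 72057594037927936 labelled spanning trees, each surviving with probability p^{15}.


K_16 has 16^{16 − 2} = 72057594037927936 labelled spanning trees.
For each such spanning tree H, let X_H = 1 if all 15 edges of H are present in G. Then P[X_H = 1] = p^{15} = (3/16)^{15} = 14348907/1152921504606846976.
Summing the indicators: E[X] = Σ_H E[X_H] = 72057594037927936 · p^{15} = 72057594037927936 · 14348907/1152921504606846976 = 14348907/16.
Numerically: E[X] ≈ 8.97e+05.

E[X] = 72057594037927936 · (3/16)^{15} = 14348907/16 ≈ 8.97e+05.


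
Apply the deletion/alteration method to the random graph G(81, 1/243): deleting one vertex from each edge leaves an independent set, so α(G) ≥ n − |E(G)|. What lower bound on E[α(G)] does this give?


E[|E(G)|] = C(81, 2)·p = 3240 · (1/243) = 40/3.
E[α(G)] ≥ n − E[|E(G)|] = 81 − 40/3 = 203/3.
Numerically: ≈ 67.66667.
(This is only a lower bound; the true E[α(G)] may be larger.)

E[α(G)] ≥ 203/3 ≈ 67.66667.


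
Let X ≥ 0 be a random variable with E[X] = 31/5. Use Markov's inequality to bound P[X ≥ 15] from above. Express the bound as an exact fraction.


μ = E[X] = 31/5, a = 15.
Markov: P[X ≥ 15] ≤ μ/a = (31/5)/15 = 31/75.
Numerically: ≈ 0.4133.
(Since a = 15 > μ = 6.2000, the bound 31/75 is < 1 and informative.)

P[X ≥ 15] ≤ 31/75 ≈ 0.4133.


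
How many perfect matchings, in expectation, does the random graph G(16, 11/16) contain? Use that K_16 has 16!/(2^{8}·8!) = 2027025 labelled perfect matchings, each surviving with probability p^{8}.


K_16 has 16!/(2^{8}·8!) = 2027025 labelled perfect matchings.
For each such perfect matching H, let X_H = 1 if all 8 edges of H are present in G. Then P[X_H = 1] = p^{8} = (11/16)^{8} = 214358881/4294967296.
By linearity of expectation: E[X] = Σ_H E[X_H] = 2027025 · p^{8} = 2027025 · 214358881/4294967296 = 434510810759025/4294967296.
Numerically: E[X] ≈ 1.01e+05.

E[X] = 2027025 · (11/16)^{8} = 434510810759025/4294967296 ≈ 1.01e+05.


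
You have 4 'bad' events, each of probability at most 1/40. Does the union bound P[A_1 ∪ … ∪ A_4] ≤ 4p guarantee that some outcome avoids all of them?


Union bound: P[∪_{i=1}^{4} A_i] ≤ Σ_i P[A_i] ≤ 4·p = 4·(1/40) = 1/10.
Numerically: 1/10 ≈ 0.1000.
Is 1/10 < 1? YES.
Since P[∪ A_i] ≤ 1/10 < 1, the complement has P[∩ A_i^c] ≥ 1 − 1/10 = 9/10 > 0, so some outcome avoids every A_i.

4·p = 1/10 ≈ 0.1000; existence CERTIFIED by the union bound.


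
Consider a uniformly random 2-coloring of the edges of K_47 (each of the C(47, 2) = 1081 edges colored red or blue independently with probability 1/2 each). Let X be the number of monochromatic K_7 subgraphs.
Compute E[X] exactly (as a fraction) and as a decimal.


Let X = Σ_S X_S over the C(47, 7) = 62891499 subsets S of size 7, where X_S = 1 if the K_7 on S is monochromatic.
For a fixed S, the K_7 on S has C(7, 2) = 21 edges. P[all 21 edges red] = (1/2)^21, and likewise for blue, so P[monochromatic] = 2·(1/2)^21 = 2^{1 − 21} = 1/1048576.
Summing: E[X] = C(47, 7) · 2^{1 − 21} = 62891499 · 1/1048576 = 62891499/1048576.
Numerically: E[X] ≈ 59.9780.

E[X] = C(47,7)·2^(1−C(7,2)) = 62891499/1048576 ≈ 59.9780.


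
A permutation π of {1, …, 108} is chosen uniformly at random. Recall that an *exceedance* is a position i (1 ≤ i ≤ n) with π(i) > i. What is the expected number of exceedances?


Write X = Σ_{i=1}^{108} X_i, where X_i = 1_{π(i) > i}.
For each fixed i, π(i) is uniform over {1, …, 108} (marginal of a uniform permutation), so P[π(i) > i] = (n − i)/n. Summing: Σ_{i=1}^{108} (n − i)/n = (0 + 1 + … + 107)/108 = 108(108 − 1)/(2·108) = (108 − 1)/2.
Hence E[X] = Σ_{i=1}^{108} (108 − i)/108 = 107/2 ≈ 53.500000.

E[X] = 107/2 = 53.500000.


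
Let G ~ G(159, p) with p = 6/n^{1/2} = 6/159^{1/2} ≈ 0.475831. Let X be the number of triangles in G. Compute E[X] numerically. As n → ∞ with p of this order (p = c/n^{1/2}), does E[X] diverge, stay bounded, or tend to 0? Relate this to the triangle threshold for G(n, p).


Number of potential triangles: C(159, 3) = 657359.
Each occurs with probability p³ ≈ (0.475831)³ ≈ 1.07735310e-01.
By linearity: E[X] = C(159, 3)·p³ ≈ 657359 · 1.07735310e-01 ≈ 70820.775487.
Since α = 1/2 < 1, p = c/n^{1/2} ≫ 1/n is above the triangle threshold p ~ 1/n. Asymptotically E[X] ~ (c³/6)·n^{3(1−α)} = (6³/6)·n^{1.5} → ∞; triangles are abundant w.h.p.

E[X] ≈ 70820.775487; in regime p = Θ(1/n^{1/2}) E[X] diverges (above the triangle threshold p ~ 1/n).


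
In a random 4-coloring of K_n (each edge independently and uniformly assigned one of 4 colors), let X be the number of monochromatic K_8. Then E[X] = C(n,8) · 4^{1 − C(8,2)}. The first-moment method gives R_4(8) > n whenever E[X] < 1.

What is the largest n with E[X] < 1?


We need C(n, 8) · 4^{1 − 28} < 1, i.e. C(n, 8) < 4^{28 − 1} = 18014398509481984.
Check values of n near the boundary:
  n = 406: C(406, 8) = 17082453897995850; 17082453897995850 < 18014398509481984? YES
  n = 407: C(407, 8) = 17424959239309050; 17424959239309050 < 18014398509481984? YES
  n = 408: C(408, 8) = 17773458424095231; 17773458424095231 < 18014398509481984? YES
  n = 409: C(409, 8) = 18128041135797879; 18128041135797879 < 18014398509481984? NO
  n = 410: C(410, 8) = 18488798173326195; 18488798173326195 < 18014398509481984? NO
  n = 411: C(411, 8) = 18855821462126715; 18855821462126715 < 18014398509481984? NO
The largest n with C(n, 8) < 18014398509481984 is n = 408 (where E[X] = 17773458424095231/18014398509481984 ≈ 0.9866). Hence R_4(8) > 408, i.e. R_4(8) ≥ 409.

Largest n = 408; hence R_4(8) > 408.


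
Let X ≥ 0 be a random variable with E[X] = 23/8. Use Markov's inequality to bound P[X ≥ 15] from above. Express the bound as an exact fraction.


μ = E[X] = 23/8, a = 15.
Markov: P[X ≥ 15] ≤ μ/a = (23/8)/15 = 23/120.
Numerically: ≈ 0.191667.
(Since a = 15 > μ = 2.875000, the bound 23/120 is < 1 and informative.)

P[X ≥ 15] ≤ 23/120 ≈ 0.191667.


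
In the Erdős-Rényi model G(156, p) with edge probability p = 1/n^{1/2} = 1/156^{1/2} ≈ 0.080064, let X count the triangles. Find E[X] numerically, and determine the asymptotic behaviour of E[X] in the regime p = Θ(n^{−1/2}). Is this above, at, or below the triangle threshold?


Number of potential triangles: C(156, 3) = 620620.
Each occurs with probability p³ ≈ (0.080064)³ ≈ 5.1323126e-04.
By linearity: E[X] = C(156, 3)·p³ ≈ 620620 · 5.1323126e-04 ≈ 318.52159.
Since α = 1/2 < 1, p = c/n^{1/2} ≫ 1/n is above the triangle threshold p ~ 1/n. Asymptotically E[X] ~ (c³/6)·n^{3(1−α)} = (1³/6)·n^{1.5} → ∞; triangles are abundant w.h.p.

E[X] ≈ 318.52159; in regime p = Θ(1/n^{1/2}) E[X] diverges (above the triangle threshold p ~ 1/n).


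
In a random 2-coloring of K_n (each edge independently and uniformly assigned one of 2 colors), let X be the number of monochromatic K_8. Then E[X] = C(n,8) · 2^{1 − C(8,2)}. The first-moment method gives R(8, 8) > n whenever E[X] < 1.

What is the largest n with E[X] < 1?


We need C(n, 8) · 2^{1 − 28} < 1, i.e. C(n, 8) < 2^{28 − 1} = 134217728.
Check values of n near the boundary:
  n = 38: C(38, 8) = 48903492; 48903492 < 134217728? YES
  n = 39: C(39, 8) = 61523748; 61523748 < 134217728? YES
  n = 40: C(40, 8) = 76904685; 76904685 < 134217728? YES
  n = 41: C(41, 8) = 95548245; 95548245 < 134217728? YES
  n = 42: C(42, 8) = 118030185; 118030185 < 134217728? YES
  n = 43: C(43, 8) = 145008513; 145008513 < 134217728? NO
  n = 44: C(44, 8) = 177232627; 177232627 < 134217728? NO
  n = 45: C(45, 8) = 215553195; 215553195 < 134217728? NO
The largest n with C(n, 8) < 134217728 is n = 42 (where E[X] = 118030185/134217728 ≈ 0.8793934). Hence R(8, 8) > 42, i.e. R(8, 8) ≥ 43.

Largest n = 42; hence R(8, 8) > 42.


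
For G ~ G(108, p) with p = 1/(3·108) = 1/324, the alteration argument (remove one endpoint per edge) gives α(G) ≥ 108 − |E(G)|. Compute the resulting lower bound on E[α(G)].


E[|E(G)|] = C(108, 2)·p = 5778 · (1/324) = 107/6.
E[α(G)] ≥ n − E[|E(G)|] = 108 − 107/6 = 541/6.
Numerically: ≈ 90.16667.
(This is only a lower bound; the true E[α(G)] may be larger.)

E[α(G)] ≥ 541/6 ≈ 90.16667.


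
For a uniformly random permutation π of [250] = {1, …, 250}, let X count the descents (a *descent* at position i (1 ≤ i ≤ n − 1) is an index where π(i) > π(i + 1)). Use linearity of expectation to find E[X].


Write X = Σ X_I over i = 1, …, 249, with X_I the indicator of one descent.
There are 249 indicators.
For each fixed i, the pair (π(i), π(i+1)) is a uniformly random ordered pair of distinct values from {1, …, 250}; by symmetry P[π(i) > π(i+1)] = 1/2.
By linearity: E[X] = 249 · (1/2) = (250 − 1) · (1/2) = 249/2 ≈ 124.50000.

E[X] = 249/2 = 124.50000.


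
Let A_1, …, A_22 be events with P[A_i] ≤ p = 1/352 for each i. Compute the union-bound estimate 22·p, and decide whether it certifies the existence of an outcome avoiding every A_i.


Union bound: P[∪_{i=1}^{22} A_i] ≤ Σ_i P[A_i] ≤ 22·p = 22·(1/352) = 1/16.
Numerically: 1/16 ≈ 0.062500.
Is 1/16 < 1? YES.
Since P[∪ A_i] ≤ 1/16 < 1, the complement has P[∩ A_i^c] ≥ 1 − 1/16 = 15/16 > 0, so some outcome avoids every A_i.

22·p = 1/16 ≈ 0.062500; existence CERTIFIED by the union bound.


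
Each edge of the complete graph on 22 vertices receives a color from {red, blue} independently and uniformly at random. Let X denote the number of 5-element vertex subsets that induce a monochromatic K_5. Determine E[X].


Let X = Σ_S X_S over the C(22, 5) = 26334 subsets S of size 5, where X_S = 1 if the K_5 on S is monochromatic.
For a fixed S, the K_5 on S has C(5, 2) = 10 edges. P[all 10 edges red] = (1/2)^10, and likewise for blue, so P[monochromatic] = 2·(1/2)^10 = 2^{1 − 10} = 1/512.
By linearity: E[X] = C(22, 5) · 2^{1 − 10} = 26334 · 1/512 = 13167/256.
Numerically: E[X] ≈ 51.4336.

E[X] = C(22,5)·2^(1−C(5,2)) = 13167/256 ≈ 51.4336.


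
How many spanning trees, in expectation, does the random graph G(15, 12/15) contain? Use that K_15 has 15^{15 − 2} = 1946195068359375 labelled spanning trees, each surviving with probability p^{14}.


K_15 has 15^{15 − 2} = 1946195068359375 labelled spanning trees.
For each such spanning tree H, let X_H = 1 if all 14 edges of H are present in G. Then P[X_H = 1] = p^{14} = (4/5)^{14} = 268435456/6103515625.
By linearity of expectation: E[X] = Σ_H E[X_H] = 1946195068359375 · p^{14} = 1946195068359375 · 268435456/6103515625 = 427972821516288/5.
Numerically: E[X] ≈ 8.56e+13.

E[X] = 1946195068359375 · (4/5)^{14} = 427972821516288/5 ≈ 8.56e+13.


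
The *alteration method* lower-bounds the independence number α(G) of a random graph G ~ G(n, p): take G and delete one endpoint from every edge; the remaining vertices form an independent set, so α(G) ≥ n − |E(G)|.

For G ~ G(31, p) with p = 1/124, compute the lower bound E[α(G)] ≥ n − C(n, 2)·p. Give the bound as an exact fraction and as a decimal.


E[|E(G)|] = C(31, 2)·p = 465 · (1/124) = 15/4.
E[α(G)] ≥ n − E[|E(G)|] = 31 − 15/4 = 109/4.
Numerically: ≈ 27.2500.
(This is only a lower bound; the true E[α(G)] may be larger.)

E[α(G)] ≥ 109/4 ≈ 27.2500.


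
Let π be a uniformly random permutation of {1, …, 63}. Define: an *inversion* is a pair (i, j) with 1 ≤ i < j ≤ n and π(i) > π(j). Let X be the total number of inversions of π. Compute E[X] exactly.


Write X = Σ X_I over the C(63, 2) = 1953 pairs i < j, with X_I the indicator of one inversion.
There are 1953 indicators.
For each fixed pair i < j, the values π(i) and π(j) are two distinct elements of {1, …, 63} in uniformly random order; by symmetry P[π(i) > π(j)] = 1/2.
By linearity: E[X] = 1953 · (1/2) = C(63, 2) · (1/2) = 1953/2 = 1953/2 ≈ 976.500.

E[X] = 1953/2 = 976.500.


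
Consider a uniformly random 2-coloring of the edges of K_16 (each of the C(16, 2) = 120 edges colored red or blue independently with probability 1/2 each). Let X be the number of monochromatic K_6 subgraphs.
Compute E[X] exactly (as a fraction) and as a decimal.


Let X = Σ_S X_S over the C(16, 6) = 8008 subsets S of size 6, where X_S = 1 if the K_6 on S is monochromatic.
For a fixed S, the K_6 on S has C(6, 2) = 15 edges. P[all 15 edges red] = (1/2)^15, and likewise for blue, so P[monochromatic] = 2·(1/2)^15 = 2^{1 − 15} = 1/16384.
By linearity: E[X] = C(16, 6) · 2^{1 − 15} = 8008 · 1/16384 = 1001/2048.
Numerically: E[X] ≈ 0.48877.

E[X] = C(16,6)·2^(1−C(6,2)) = 1001/2048 ≈ 0.48877.


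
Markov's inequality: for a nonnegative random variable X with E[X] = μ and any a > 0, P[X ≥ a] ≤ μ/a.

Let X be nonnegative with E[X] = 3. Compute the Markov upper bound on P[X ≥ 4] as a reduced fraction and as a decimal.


μ = E[X] = 3, a = 4.
Markov: P[X ≥ 4] ≤ μ/a = (3)/4 = 3/4.
Numerically: ≈ 0.750000.
(Since a = 4 > μ = 3.000000, the bound 3/4 is < 1 and informative.)

P[X ≥ 4] ≤ 3/4 ≈ 0.750000.


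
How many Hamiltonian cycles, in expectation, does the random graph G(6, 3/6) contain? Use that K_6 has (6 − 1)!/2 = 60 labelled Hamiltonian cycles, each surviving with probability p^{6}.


K_6 has (6 − 1)!/2 = 60 labelled Hamiltonian cycles.
For each such Hamiltonian cycle H, let X_H = 1 if all 6 edges of H are present in G. Then P[X_H = 1] = p^{6} = (1/2)^{6} = 1/64.
By linearity: E[X] = Σ_H E[X_H] = 60 · p^{6} = 60 · 1/64 = 15/16.
Numerically: E[X] ≈ 0.9375.

E[X] = 60 · (1/2)^{6} = 15/16 ≈ 0.9375.


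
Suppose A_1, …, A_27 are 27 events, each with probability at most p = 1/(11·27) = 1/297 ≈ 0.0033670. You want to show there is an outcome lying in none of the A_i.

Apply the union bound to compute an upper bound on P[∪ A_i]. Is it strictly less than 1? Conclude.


Union bound: P[∪_{i=1}^{27} A_i] ≤ Σ_i P[A_i] ≤ 27·p = 27·(1/297) = 1/11.
Numerically: 1/11 ≈ 0.0909091.
Is 1/11 < 1? YES.
Since P[∪ A_i] ≤ 1/11 < 1, the complement has P[∩ A_i^c] ≥ 1 − 1/11 = 10/11 > 0, so some outcome avoids every A_i.

27·p = 1/11 ≈ 0.0909091; existence CERTIFIED by the union bound.


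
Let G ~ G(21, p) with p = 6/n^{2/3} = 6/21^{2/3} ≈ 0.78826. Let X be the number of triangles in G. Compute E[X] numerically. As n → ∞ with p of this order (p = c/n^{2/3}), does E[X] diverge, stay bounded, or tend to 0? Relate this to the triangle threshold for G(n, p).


Number of potential triangles: C(21, 3) = 1330.
Each occurs with probability p³ ≈ (0.78826)³ ≈ 4.8979592e-01.
By linearity: E[X] = C(21, 3)·p³ ≈ 1330 · 4.8979592e-01 ≈ 651.42857.
Since α = 2/3 < 1, p = c/n^{2/3} ≫ 1/n is above the triangle threshold p ~ 1/n. Asymptotically E[X] ~ (c³/6)·n^{3(1−α)} = (6³/6)·n^{1} → ∞; triangles are abundant w.h.p.

E[X] ≈ 651.42857; in regime p = Θ(1/n^{2/3}) E[X] diverges (above the triangle threshold p ~ 1/n).


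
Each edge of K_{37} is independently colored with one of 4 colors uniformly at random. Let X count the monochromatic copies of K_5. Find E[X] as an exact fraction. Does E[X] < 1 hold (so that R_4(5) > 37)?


E[X] = C(37, 5) · 4^{1 − 10} = 435897 · 4^{−9} = 435897/262144.
As a reduced fraction: E[X] = 435897/262144 ≈ 1.662815.
Is E[X] < 1? NO.
Since E[X] ≥ 1, the first-moment bound is inconclusive at n = 37; it does NOT by itself certify R_4(5) > 37.

E[X] = 435897/262144 ≈ 1.662815; E[X] ≥ 1; first-moment method inconclusive here.


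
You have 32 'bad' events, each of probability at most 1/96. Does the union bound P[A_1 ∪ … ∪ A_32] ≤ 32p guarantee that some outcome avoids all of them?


Union bound: P[∪_{i=1}^{32} A_i] ≤ Σ_i P[A_i] ≤ 32·p = 32·(1/96) = 1/3.
Numerically: 1/3 ≈ 0.3333333.
Is 1/3 < 1? YES.
Since P[∪ A_i] ≤ 1/3 < 1, the complement has P[∩ A_i^c] ≥ 1 − 1/3 = 2/3 > 0, so some outcome avoids every A_i.

32·p = 1/3 ≈ 0.3333333; existence CERTIFIED by the union bound.


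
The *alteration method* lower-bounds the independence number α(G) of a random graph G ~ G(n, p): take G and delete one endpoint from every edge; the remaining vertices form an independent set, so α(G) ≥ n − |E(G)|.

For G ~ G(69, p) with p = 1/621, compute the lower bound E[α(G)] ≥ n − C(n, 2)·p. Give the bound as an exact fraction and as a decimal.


E[|E(G)|] = C(69, 2)·p = 2346 · (1/621) = 34/9.
E[α(G)] ≥ n − E[|E(G)|] = 69 − 34/9 = 587/9.
Numerically: ≈ 65.22222.
(This is only a lower bound; the true E[α(G)] may be larger.)

E[α(G)] ≥ 587/9 ≈ 65.22222.


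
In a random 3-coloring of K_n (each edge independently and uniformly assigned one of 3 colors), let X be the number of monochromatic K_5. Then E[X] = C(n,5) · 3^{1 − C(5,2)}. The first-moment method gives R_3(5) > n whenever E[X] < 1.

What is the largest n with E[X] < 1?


We need C(n, 5) · 3^{1 − 10} < 1, i.e. C(n, 5) < 3^{10 − 1} = 19683.
Check values of n near the boundary:
  n = 16: C(16, 5) = 4368; 4368 < 19683? YES
  n = 17: C(17, 5) = 6188; 6188 < 19683? YES
  n = 18: C(18, 5) = 8568; 8568 < 19683? YES
  n = 19: C(19, 5) = 11628; 11628 < 19683? YES
  n = 20: C(20, 5) = 15504; 15504 < 19683? YES
  n = 21: C(21, 5) = 20349; 20349 < 19683? NO
  n = 22: C(22, 5) = 26334; 26334 < 19683? NO
  n = 23: C(23, 5) = 33649; 33649 < 19683? NO
The largest n with C(n, 5) < 19683 is n = 20 (where E[X] = 5168/6561 ≈ 0.787685). Hence R_3(5) > 20, i.e. R_3(5) ≥ 21.

Largest n = 20; hence R_3(5) > 20.


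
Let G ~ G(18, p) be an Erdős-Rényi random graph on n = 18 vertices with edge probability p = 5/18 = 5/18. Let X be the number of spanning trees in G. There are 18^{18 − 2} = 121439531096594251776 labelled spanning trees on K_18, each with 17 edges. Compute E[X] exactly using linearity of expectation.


K_18 has 18^{18 − 2} = 121439531096594251776 labelled spanning trees.
For each such spanning tree H, let X_H = 1 if all 17 edges of H are present in G. Then P[X_H = 1] = p^{17} = (5/18)^{17} = 762939453125/2185911559738696531968.
By linearity of expectation: E[X] = Σ_H E[X_H] = 121439531096594251776 · p^{17} = 121439531096594251776 · 762939453125/2185911559738696531968 = 762939453125/18.
Numerically: E[X] ≈ 4.239e+10.

E[X] = 121439531096594251776 · (5/18)^{17} = 762939453125/18 ≈ 4.239e+10.


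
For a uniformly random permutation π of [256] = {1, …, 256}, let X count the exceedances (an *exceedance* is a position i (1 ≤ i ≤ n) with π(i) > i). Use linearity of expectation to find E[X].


Write X = Σ_{i=1}^{256} X_i, where X_i = 1_{π(i) > i}.
For each fixed i, π(i) is uniform over {1, …, 256} (marginal of a uniform permutation), so P[π(i) > i] = (n − i)/n. Summing: Σ_{i=1}^{256} (n − i)/n = (0 + 1 + … + 255)/256 = 256(256 − 1)/(2·256) = (256 − 1)/2.
Hence E[X] = Σ_{i=1}^{256} (256 − i)/256 = 255/2 ≈ 127.500.

E[X] = 255/2 = 127.500.


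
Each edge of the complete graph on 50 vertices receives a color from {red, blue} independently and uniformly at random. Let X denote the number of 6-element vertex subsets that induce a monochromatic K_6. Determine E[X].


Let X = Σ_S X_S over the C(50, 6) = 15890700 subsets S of size 6, where X_S = 1 if the K_6 on S is monochromatic.
For a fixed S, the K_6 on S has C(6, 2) = 15 edges. P[all 15 edges red] = (1/2)^15, and likewise for blue, so P[monochromatic] = 2·(1/2)^15 = 2^{1 − 15} = 1/16384.
Summing: E[X] = C(50, 6) · 2^{1 − 15} = 15890700 · 1/16384 = 3972675/4096.
Numerically: E[X] ≈ 969.891357.

E[X] = C(50,6)·2^(1−C(6,2)) = 3972675/4096 ≈ 969.891357.


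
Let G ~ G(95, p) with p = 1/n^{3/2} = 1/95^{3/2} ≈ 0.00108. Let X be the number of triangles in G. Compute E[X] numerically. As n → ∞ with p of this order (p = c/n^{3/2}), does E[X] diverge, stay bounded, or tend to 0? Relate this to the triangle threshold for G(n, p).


Number of potential triangles: C(95, 3) = 138415.
Each occurs with probability p³ ≈ (0.00108)³ ≈ 1.2596323e-09.
By linearity: E[X] = C(95, 3)·p³ ≈ 138415 · 1.2596323e-09 ≈ 0.00017.
Since α = 3/2 > 1, p = c/n^{3/2} = o(1/n) is below the triangle threshold p ~ 1/n. Asymptotically E[X] ~ (c³/6)·n^{3(1−α)} = (1³/6)·n^{-1.5} → 0, so by Markov's inequality G has no triangles w.h.p.

E[X] ≈ 0.00017; in regime p = Θ(1/n^{3/2}) E[X] tends to 0 (below the triangle threshold p ~ 1/n).


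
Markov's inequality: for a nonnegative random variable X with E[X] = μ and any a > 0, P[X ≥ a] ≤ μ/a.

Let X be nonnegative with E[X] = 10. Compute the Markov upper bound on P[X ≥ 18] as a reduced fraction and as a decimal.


μ = E[X] = 10, a = 18.
Markov: P[X ≥ 18] ≤ μ/a = (10)/18 = 5/9.
Numerically: ≈ 0.556.
(Since a = 18 > μ = 10.000, the bound 5/9 is < 1 and informative.)

P[X ≥ 18] ≤ 5/9 ≈ 0.556.


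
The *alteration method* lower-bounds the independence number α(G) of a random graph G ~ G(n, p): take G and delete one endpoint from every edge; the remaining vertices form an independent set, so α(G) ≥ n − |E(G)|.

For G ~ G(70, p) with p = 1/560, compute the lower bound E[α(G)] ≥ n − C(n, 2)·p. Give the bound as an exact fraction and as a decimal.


E[|E(G)|] = C(70, 2)·p = 2415 · (1/560) = 69/16.
E[α(G)] ≥ n − E[|E(G)|] = 70 − 69/16 = 1051/16.
Numerically: ≈ 65.6875.
(This is only a lower bound; the true E[α(G)] may be larger.)

E[α(G)] ≥ 1051/16 ≈ 65.6875.


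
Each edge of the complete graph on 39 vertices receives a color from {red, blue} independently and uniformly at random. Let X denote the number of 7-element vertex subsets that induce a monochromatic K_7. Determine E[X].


Let X = Σ_S X_S over the C(39, 7) = 15380937 subsets S of size 7, where X_S = 1 if the K_7 on S is monochromatic.
For a fixed S, the K_7 on S has C(7, 2) = 21 edges. P[all 21 edges red] = (1/2)^21, and likewise for blue, so P[monochromatic] = 2·(1/2)^21 = 2^{1 − 21} = 1/1048576.
Summing: E[X] = C(39, 7) · 2^{1 − 21} = 15380937 · 1/1048576 = 15380937/1048576.
Numerically: E[X] ≈ 14.668405.

E[X] = C(39,7)·2^(1−C(7,2)) = 15380937/1048576 ≈ 14.668405.


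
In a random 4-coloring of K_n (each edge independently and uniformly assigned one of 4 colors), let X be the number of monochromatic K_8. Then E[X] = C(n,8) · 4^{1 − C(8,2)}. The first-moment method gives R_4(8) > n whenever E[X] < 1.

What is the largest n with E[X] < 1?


We need C(n, 8) · 4^{1 − 28} < 1, i.e. C(n, 8) < 4^{28 − 1} = 18014398509481984.
Check values of n near the boundary:
  n = 406: C(406, 8) = 17082453897995850; 17082453897995850 < 18014398509481984? YES
  n = 407: C(407, 8) = 17424959239309050; 17424959239309050 < 18014398509481984? YES
  n = 408: C(408, 8) = 17773458424095231; 17773458424095231 < 18014398509481984? YES
  n = 409: C(409, 8) = 18128041135797879; 18128041135797879 < 18014398509481984? NO
  n = 410: C(410, 8) = 18488798173326195; 18488798173326195 < 18014398509481984? NO
The largest n with C(n, 8) < 18014398509481984 is n = 408 (where E[X] = 17773458424095231/18014398509481984 ≈ 0.987). Hence R_4(8) > 408, i.e. R_4(8) ≥ 409.

Largest n = 408; hence R_4(8) > 408.


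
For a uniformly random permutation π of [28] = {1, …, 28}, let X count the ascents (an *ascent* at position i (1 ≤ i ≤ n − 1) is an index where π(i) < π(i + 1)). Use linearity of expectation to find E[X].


Write X = Σ X_I over i = 1, …, 27, with X_I the indicator of one ascent.
There are 27 indicators.
For each fixed i, the pair (π(i), π(i+1)) is a uniformly random ordered pair of distinct values from {1, …, 28}; by symmetry P[π(i) < π(i+1)] = 1/2.
By linearity: E[X] = 27 · (1/2) = (28 − 1) · (1/2) = 27/2 ≈ 13.50000.

E[X] = 27/2 = 13.50000.


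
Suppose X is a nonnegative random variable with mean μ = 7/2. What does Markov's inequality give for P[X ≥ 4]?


μ = E[X] = 7/2, a = 4.
Markov: P[X ≥ 4] ≤ μ/a = (7/2)/4 = 7/8.
Numerically: ≈ 0.87500.
(Since a = 4 > μ = 3.50000, the bound 7/8 is < 1 and informative.)

P[X ≥ 4] ≤ 7/8 ≈ 0.87500.


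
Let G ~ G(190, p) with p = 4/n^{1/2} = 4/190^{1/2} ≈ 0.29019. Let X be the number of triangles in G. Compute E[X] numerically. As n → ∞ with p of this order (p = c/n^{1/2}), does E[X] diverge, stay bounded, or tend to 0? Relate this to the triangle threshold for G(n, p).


Number of potential triangles: C(190, 3) = 1125180.
Each occurs with probability p³ ≈ (0.29019)³ ≈ 2.4437095e-02.
By linearity: E[X] = C(190, 3)·p³ ≈ 1125180 · 2.4437095e-02 ≈ 27496.13026.
Since α = 1/2 < 1, p = c/n^{1/2} ≫ 1/n is above the triangle threshold p ~ 1/n. Asymptotically E[X] ~ (c³/6)·n^{3(1−α)} = (4³/6)·n^{1.5} → ∞; triangles are abundant w.h.p.

E[X] ≈ 27496.13026; in regime p = Θ(1/n^{1/2}) E[X] diverges (above the triangle threshold p ~ 1/n).


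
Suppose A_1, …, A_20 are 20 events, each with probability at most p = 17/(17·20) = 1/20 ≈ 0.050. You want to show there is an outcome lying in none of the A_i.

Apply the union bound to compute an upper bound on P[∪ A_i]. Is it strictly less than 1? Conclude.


Union bound: P[∪_{i=1}^{20} A_i] ≤ Σ_i P[A_i] ≤ 20·p = 20·(1/20) = 1.
Numerically: 1 ≈ 1.000.
Is 1 < 1? NO.
Since the bound 1 is ≥ 1, the union bound is uninformative here; it does NOT by itself certify existence.

20·p = 1 ≈ 1.000; existence NOT certified by the union bound.


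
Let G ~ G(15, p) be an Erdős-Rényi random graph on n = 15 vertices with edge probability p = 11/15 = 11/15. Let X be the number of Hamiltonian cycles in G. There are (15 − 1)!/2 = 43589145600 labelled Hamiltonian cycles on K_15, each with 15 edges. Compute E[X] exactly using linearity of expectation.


K_15 has (15 − 1)!/2 = 43589145600 labelled Hamiltonian cycles.
For each such Hamiltonian cycle H, let X_H = 1 if all 15 edges of H are present in G. Then P[X_H = 1] = p^{15} = (11/15)^{15} = 4177248169415651/437893890380859375.
Summing the indicators: E[X] = Σ_H E[X_H] = 43589145600 · p^{15} = 43589145600 · 4177248169415651/437893890380859375 = 29972457393249757754368/72081298828125.
Numerically: E[X] ≈ 4.15815e+08.

E[X] = 43589145600 · (11/15)^{15} = 29972457393249757754368/72081298828125 ≈ 4.15815e+08.


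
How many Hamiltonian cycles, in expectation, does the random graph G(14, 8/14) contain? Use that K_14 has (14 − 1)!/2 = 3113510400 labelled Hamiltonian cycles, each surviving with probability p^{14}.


K_14 has (14 − 1)!/2 = 3113510400 labelled Hamiltonian cycles.
For each such Hamiltonian cycle H, let X_H = 1 if all 14 edges of H are present in G. Then P[X_H = 1] = p^{14} = (4/7)^{14} = 268435456/678223072849.
By linearity: E[X] = Σ_H E[X_H] = 3113510400 · p^{14} = 3113510400 · 268435456/678223072849 = 119396654854963200/96889010407.
Numerically: E[X] ≈ 1.2323e+06.

E[X] = 3113510400 · (4/7)^{14} = 119396654854963200/96889010407 ≈ 1.2323e+06.


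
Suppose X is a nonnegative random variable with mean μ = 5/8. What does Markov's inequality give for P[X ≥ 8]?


μ = E[X] = 5/8, a = 8.
Markov: P[X ≥ 8] ≤ μ/a = (5/8)/8 = 5/64.
Numerically: ≈ 0.078125.
(Since a = 8 > μ = 0.625000, the bound 5/64 is < 1 and informative.)

P[X ≥ 8] ≤ 5/64 ≈ 0.078125.


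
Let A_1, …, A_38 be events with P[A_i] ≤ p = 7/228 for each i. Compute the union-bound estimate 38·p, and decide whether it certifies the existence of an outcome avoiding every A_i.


Union bound: P[∪_{i=1}^{38} A_i] ≤ Σ_i P[A_i] ≤ 38·p = 38·(7/228) = 7/6.
Numerically: 7/6 ≈ 1.16667.
Is 7/6 < 1? NO.
Since the bound 7/6 is ≥ 1, the union bound is uninformative here; it does NOT by itself certify existence.

38·p = 7/6 ≈ 1.16667; existence NOT certified by the union bound.


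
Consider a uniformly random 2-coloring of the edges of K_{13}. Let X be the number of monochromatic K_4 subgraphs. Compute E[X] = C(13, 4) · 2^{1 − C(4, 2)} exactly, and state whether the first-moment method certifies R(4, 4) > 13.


E[X] = C(13, 4) · 2^{1 − 6} = 715 · 2^{−5} = 715/32.
As a reduced fraction: E[X] = 715/32 ≈ 22.3438.
Is E[X] < 1? NO.
Since E[X] ≥ 1, the first-moment bound is inconclusive at n = 13; it does NOT by itself certify R(4, 4) > 13.

E[X] = 715/32 ≈ 22.3438; E[X] ≥ 1; first-moment method inconclusive here.


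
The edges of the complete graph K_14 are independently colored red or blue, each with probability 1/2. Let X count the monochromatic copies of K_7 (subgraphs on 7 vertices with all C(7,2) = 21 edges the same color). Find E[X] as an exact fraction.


Let X = Σ_S X_S over the C(14, 7) = 3432 subsets S of size 7, where X_S = 1 if the K_7 on S is monochromatic.
For a fixed S, the K_7 on S has C(7, 2) = 21 edges. P[all 21 edges red] = (1/2)^21, and likewise for blue, so P[monochromatic] = 2·(1/2)^21 = 2^{1 − 21} = 1/1048576.
By linearity: E[X] = C(14, 7) · 2^{1 − 21} = 3432 · 1/1048576 = 429/131072.
Numerically: E[X] ≈ 0.00327.

E[X] = C(14,7)·2^(1−C(7,2)) = 429/131072 ≈ 0.00327.


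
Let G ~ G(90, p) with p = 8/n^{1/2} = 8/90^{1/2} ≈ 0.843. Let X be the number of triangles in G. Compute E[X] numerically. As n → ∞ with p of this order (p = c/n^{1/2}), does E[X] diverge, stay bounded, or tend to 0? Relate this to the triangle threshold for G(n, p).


Number of potential triangles: C(90, 3) = 117480.
Each occurs with probability p³ ≈ (0.843)³ ≈ 5.99662e-01.
By linearity: E[X] = C(90, 3)·p³ ≈ 117480 · 5.99662e-01 ≈ 70448.238.
Since α = 1/2 < 1, p = c/n^{1/2} ≫ 1/n is above the triangle threshold p ~ 1/n. Asymptotically E[X] ~ (c³/6)·n^{3(1−α)} = (8³/6)·n^{1.5} → ∞; triangles are abundant w.h.p.

E[X] ≈ 70448.238; in regime p = Θ(1/n^{1/2}) E[X] diverges (above the triangle threshold p ~ 1/n).


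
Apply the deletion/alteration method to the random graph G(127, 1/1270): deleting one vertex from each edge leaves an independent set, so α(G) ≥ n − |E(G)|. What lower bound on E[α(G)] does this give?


E[|E(G)|] = C(127, 2)·p = 8001 · (1/1270) = 63/10.
E[α(G)] ≥ n − E[|E(G)|] = 127 − 63/10 = 1207/10.
Numerically: ≈ 120.700.
(This is only a lower bound; the true E[α(G)] may be larger.)

E[α(G)] ≥ 1207/10 ≈ 120.700.


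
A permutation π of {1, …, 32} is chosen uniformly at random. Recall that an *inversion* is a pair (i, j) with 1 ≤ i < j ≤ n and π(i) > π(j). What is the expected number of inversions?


Write X = Σ X_I over the C(32, 2) = 496 pairs i < j, with X_I the indicator of one inversion.
There are 496 indicators.
For each fixed pair i < j, the values π(i) and π(j) are two distinct elements of {1, …, 32} in uniformly random order; by symmetry P[π(i) > π(j)] = 1/2.
By linearity: E[X] = 496 · (1/2) = C(32, 2) · (1/2) = 496/2 = 248 ≈ 248.000.

E[X] = 248 = 248.000.


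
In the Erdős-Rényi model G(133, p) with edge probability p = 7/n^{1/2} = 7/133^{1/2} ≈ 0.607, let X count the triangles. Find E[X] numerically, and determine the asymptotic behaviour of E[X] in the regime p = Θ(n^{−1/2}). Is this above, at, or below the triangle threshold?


Number of potential triangles: C(133, 3) = 383306.
Each occurs with probability p³ ≈ (0.607)³ ≈ 2.236231e-01.
By linearity: E[X] = C(133, 3)·p³ ≈ 383306 · 2.236231e-01 ≈ 85716.0750.
Since α = 1/2 < 1, p = c/n^{1/2} ≫ 1/n is above the triangle threshold p ~ 1/n. Asymptotically E[X] ~ (c³/6)·n^{3(1−α)} = (7³/6)·n^{1.5} → ∞; triangles are abundant w.h.p.

E[X] ≈ 85716.0750; in regime p = Θ(1/n^{1/2}) E[X] diverges (above the triangle threshold p ~ 1/n).


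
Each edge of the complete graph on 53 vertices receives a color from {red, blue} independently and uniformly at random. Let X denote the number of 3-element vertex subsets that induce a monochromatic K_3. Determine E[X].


Let X = Σ_S X_S over the C(53, 3) = 23426 subsets S of size 3, where X_S = 1 if the K_3 on S is monochromatic.
For a fixed S, the K_3 on S has C(3, 2) = 3 edges. P[all 3 edges red] = (1/2)^3, and likewise for blue, so P[monochromatic] = 2·(1/2)^3 = 2^{1 − 3} = 1/4.
By linearity: E[X] = C(53, 3) · 2^{1 − 3} = 23426 · 1/4 = 11713/2.
Numerically: E[X] ≈ 5856.500.

E[X] = C(53,3)·2^(1−C(3,2)) = 11713/2 ≈ 5856.500.


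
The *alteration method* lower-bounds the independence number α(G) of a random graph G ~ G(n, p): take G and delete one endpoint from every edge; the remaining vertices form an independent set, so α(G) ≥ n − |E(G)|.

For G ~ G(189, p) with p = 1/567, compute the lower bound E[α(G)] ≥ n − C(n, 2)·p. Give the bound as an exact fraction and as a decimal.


E[|E(G)|] = C(189, 2)·p = 17766 · (1/567) = 94/3.
E[α(G)] ≥ n − E[|E(G)|] = 189 − 94/3 = 473/3.
Numerically: ≈ 157.66667.
(This is only a lower bound; the true E[α(G)] may be larger.)

E[α(G)] ≥ 473/3 ≈ 157.66667.


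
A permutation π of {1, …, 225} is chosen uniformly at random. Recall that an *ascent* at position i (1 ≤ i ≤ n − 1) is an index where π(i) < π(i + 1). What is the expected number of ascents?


Write X = Σ X_I over i = 1, …, 224, with X_I the indicator of one ascent.
There are 224 indicators.
For each fixed i, the pair (π(i), π(i+1)) is a uniformly random ordered pair of distinct values from {1, …, 225}; by symmetry P[π(i) < π(i+1)] = 1/2.
By linearity: E[X] = 224 · (1/2) = (225 − 1) · (1/2) = 112 ≈ 112.00000.

E[X] = 112 = 112.00000.


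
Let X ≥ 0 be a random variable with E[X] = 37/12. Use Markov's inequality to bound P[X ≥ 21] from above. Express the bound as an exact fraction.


μ = E[X] = 37/12, a = 21.
Markov: P[X ≥ 21] ≤ μ/a = (37/12)/21 = 37/252.
Numerically: ≈ 0.146825.
(Since a = 21 > μ = 3.083333, the bound 37/252 is < 1 and informative.)

P[X ≥ 21] ≤ 37/252 ≈ 0.146825.


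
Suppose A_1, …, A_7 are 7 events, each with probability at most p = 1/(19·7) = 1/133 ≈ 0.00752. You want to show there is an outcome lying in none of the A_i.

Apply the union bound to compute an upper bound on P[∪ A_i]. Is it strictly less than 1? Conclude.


Union bound: P[∪_{i=1}^{7} A_i] ≤ Σ_i P[A_i] ≤ 7·p = 7·(1/133) = 1/19.
Numerically: 1/19 ≈ 0.05263.
Is 1/19 < 1? YES.
Since P[∪ A_i] ≤ 1/19 < 1, the complement has P[∩ A_i^c] ≥ 1 − 1/19 = 18/19 > 0, so some outcome avoids every A_i.

7·p = 1/19 ≈ 0.05263; existence CERTIFIED by the union bound.


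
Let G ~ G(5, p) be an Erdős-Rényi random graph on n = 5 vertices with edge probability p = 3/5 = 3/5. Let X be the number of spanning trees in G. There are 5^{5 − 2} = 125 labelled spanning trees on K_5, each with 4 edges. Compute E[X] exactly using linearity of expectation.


K_5 has 5^{5 − 2} = 125 labelled spanning trees.
For each such spanning tree H, let X_H = 1 if all 4 edges of H are present in G. Then P[X_H = 1] = p^{4} = (3/5)^{4} = 81/625.
By linearity: E[X] = Σ_H E[X_H] = 125 · p^{4} = 125 · 81/625 = 81/5.
Numerically: E[X] ≈ 16.2.

E[X] = 125 · (3/5)^{4} = 81/5 ≈ 16.2.
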